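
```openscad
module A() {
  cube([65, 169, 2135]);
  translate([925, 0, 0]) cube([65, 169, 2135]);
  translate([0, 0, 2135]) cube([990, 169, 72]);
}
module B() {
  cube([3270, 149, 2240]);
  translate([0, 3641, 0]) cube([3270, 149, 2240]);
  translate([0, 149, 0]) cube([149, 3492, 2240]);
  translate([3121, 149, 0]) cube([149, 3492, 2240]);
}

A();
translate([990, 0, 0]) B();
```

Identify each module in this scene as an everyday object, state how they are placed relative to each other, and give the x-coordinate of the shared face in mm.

The door frame's +x face and the house frame's −x face are both at x = 990 mm.

A is a door frame. B is a house frame. The house frame is against the door frame's +x side, with their −y faces flush. The x-coordinate of the shared face is 990 mm.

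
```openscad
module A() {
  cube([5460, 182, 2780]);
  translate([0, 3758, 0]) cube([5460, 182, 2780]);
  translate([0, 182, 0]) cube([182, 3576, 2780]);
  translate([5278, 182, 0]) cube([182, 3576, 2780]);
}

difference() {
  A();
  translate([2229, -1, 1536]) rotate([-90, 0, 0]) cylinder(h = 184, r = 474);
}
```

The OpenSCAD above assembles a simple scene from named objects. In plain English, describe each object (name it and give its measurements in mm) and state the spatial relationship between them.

A is a box-shaped house frame (walls only): outside footprint 5460×3940 mm, wall height 2780 mm, wall thickness 182 mm. The two y-facing walls run the full x-width; the two x-facing walls fit between the inner faces of the y-facing walls.

The house frame has a circular hole of radius 474 mm through its front wall, centred at (x = 2229, z = 1536).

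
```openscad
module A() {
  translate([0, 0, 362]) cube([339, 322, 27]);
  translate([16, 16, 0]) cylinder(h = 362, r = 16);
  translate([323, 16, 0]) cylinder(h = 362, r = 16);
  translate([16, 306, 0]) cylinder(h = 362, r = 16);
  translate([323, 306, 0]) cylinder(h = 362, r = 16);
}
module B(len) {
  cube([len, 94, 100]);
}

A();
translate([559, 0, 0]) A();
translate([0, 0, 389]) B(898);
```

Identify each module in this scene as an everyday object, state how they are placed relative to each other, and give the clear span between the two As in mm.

Second stool starts at x = 559; first ends at x = 339; clear span = 559 − 339 = 220 mm.

A is a stool. B is a beam. A beam spans the tops of two stools. The clear span between the two stools is 220 mm.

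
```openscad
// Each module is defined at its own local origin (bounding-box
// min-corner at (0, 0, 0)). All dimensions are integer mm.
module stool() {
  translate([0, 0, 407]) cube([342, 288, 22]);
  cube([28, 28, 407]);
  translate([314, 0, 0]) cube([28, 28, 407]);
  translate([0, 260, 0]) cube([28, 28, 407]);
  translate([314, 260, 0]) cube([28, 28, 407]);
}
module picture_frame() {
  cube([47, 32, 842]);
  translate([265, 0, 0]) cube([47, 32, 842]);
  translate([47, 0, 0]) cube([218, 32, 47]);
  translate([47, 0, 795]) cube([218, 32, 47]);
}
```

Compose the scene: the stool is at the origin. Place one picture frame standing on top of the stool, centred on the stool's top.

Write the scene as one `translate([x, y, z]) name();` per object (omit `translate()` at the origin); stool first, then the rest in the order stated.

stool();
translate([15, 128, 429]) picture_frame();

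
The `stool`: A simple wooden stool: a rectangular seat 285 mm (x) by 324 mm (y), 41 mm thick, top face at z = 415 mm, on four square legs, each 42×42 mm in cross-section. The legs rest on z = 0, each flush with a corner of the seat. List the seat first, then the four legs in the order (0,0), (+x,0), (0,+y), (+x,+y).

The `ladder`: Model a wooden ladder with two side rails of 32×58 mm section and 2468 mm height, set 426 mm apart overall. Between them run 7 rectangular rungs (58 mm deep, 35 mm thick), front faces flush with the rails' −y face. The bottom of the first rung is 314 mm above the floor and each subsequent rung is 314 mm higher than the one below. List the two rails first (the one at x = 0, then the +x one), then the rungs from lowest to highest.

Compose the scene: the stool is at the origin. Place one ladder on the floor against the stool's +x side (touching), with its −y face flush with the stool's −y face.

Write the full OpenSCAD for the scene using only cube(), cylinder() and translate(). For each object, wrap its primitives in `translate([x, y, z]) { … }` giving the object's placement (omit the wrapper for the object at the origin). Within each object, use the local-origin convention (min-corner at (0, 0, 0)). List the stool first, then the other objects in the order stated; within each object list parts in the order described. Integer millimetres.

translate([0, 0, 374]) cube([285, 324, 41]);
cube([42, 42, 374]);
translate([243, 0, 0]) cube([42, 42, 374]);
translate([0, 282, 0]) cube([42, 42, 374]);
translate([243, 282, 0]) cube([42, 42, 374]);
translate([285, 0, 0]) {
  cube([32, 58, 2468]);
  translate([394, 0, 0]) cube([32, 58, 2468]);
  translate([32, 0, 314]) cube([362, 58, 35]);
  translate([32, 0, 628]) cube([362, 58, 35]);
  translate([32, 0, 942]) cube([362, 58, 35]);
  translate([32, 0, 1256]) cube([362, 58, 35]);
  translate([32, 0, 1570]) cube([362, 58, 35]);
  translate([32, 0, 1884]) cube([362, 58, 35]);
  translate([32, 0, 2198]) cube([362, 58, 35]);
}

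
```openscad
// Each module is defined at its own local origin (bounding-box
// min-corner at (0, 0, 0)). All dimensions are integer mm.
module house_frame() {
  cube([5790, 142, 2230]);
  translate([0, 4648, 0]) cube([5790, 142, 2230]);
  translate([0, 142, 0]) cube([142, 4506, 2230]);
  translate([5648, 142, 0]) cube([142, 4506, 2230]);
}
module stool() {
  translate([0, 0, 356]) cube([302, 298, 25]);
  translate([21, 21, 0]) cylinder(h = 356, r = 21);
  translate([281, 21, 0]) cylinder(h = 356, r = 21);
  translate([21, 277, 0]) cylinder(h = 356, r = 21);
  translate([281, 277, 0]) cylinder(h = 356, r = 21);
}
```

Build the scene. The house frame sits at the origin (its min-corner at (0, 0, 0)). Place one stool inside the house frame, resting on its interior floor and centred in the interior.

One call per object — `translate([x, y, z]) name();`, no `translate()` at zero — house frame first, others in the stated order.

house_frame();
translate([2744, 2246, 0]) stool();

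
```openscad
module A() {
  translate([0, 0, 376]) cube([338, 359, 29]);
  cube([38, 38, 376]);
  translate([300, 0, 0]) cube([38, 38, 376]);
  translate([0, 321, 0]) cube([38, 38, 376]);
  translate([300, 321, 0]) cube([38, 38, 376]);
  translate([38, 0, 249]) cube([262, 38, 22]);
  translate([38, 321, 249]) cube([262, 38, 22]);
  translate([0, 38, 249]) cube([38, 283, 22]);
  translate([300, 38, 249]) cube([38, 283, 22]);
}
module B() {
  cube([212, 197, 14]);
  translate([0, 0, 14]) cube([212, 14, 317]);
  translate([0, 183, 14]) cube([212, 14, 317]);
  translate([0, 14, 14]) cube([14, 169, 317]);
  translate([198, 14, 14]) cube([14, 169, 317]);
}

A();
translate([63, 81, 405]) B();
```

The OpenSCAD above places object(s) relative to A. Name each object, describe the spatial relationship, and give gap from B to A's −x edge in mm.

A is a stool. B is an open box. The open box is on top of the stool, centred. The gap from the open box to the stool's −x edge is 63 mm.

The open box's min-x is at 63; the stool's min-x is 0; gap = 63 mm.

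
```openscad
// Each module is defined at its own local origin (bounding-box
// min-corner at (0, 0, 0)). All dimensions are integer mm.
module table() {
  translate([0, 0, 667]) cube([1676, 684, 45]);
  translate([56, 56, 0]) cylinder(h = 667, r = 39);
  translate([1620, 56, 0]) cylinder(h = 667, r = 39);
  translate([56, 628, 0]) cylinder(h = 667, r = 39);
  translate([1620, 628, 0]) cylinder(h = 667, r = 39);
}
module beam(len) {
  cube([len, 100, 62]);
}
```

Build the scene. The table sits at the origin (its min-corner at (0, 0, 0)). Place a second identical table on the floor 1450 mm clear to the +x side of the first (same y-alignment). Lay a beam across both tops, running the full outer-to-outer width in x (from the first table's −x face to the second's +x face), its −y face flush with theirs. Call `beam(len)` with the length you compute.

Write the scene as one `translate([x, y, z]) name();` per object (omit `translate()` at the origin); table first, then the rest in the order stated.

table();
translate([3126, 0, 0]) table();
translate([0, 0, 712]) beam(4802);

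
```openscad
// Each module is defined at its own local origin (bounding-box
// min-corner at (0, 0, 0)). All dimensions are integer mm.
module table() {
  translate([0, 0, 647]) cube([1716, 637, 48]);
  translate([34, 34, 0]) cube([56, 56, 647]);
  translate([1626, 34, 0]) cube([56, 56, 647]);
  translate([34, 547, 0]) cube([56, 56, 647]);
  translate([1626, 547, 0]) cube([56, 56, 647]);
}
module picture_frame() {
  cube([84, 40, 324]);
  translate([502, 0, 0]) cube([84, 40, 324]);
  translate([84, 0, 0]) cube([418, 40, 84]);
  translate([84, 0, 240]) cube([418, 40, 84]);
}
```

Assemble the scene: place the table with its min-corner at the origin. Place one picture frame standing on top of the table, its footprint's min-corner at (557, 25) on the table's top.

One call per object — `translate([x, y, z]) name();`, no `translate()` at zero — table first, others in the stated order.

table();
translate([557, 25, 695]) picture_frame();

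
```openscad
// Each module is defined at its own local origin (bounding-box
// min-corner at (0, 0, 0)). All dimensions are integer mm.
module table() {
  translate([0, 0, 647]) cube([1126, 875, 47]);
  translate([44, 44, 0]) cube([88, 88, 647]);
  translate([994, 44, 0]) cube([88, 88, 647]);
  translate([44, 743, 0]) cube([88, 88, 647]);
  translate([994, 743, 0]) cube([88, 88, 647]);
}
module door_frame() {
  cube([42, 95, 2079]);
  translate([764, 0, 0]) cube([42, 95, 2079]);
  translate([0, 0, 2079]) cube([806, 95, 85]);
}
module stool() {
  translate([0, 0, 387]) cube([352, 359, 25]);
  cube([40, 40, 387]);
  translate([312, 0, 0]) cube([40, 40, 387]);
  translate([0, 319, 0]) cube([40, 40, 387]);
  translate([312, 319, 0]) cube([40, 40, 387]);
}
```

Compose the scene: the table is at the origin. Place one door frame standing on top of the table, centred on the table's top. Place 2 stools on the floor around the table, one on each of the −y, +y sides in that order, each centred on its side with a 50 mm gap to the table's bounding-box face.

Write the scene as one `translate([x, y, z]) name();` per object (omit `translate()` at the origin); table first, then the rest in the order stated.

table();
translate([160, 390, 694]) door_frame();
translate([387, -409, 0]) stool();
translate([387, 925, 0]) stool();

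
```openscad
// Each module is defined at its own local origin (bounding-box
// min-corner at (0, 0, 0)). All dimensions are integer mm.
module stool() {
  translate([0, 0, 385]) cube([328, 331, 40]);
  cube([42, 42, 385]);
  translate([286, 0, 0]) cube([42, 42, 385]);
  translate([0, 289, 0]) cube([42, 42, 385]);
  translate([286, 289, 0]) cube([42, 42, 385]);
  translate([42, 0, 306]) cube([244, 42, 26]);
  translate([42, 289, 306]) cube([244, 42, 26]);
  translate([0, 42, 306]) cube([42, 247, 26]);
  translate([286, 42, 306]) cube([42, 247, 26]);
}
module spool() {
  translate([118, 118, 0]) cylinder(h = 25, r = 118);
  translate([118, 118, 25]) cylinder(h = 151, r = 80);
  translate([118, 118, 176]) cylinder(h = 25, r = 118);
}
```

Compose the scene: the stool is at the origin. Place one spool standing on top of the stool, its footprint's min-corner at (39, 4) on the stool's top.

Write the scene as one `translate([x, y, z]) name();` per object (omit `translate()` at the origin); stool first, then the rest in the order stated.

stool();
translate([39, 4, 425]) spool();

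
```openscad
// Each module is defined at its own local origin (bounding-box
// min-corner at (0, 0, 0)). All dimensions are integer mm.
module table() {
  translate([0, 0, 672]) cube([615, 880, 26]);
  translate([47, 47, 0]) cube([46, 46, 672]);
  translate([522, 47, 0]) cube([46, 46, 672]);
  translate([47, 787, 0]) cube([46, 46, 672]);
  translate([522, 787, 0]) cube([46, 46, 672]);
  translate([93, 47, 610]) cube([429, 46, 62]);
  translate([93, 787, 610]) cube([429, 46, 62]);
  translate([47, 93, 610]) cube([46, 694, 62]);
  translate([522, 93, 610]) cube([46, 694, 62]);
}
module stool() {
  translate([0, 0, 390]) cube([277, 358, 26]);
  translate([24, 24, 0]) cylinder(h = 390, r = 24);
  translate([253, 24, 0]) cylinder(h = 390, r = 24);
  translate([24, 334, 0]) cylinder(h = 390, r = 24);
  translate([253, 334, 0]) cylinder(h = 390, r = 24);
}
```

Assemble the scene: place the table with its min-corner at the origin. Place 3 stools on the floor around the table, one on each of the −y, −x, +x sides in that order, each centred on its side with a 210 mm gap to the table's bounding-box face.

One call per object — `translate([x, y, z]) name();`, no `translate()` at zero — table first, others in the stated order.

table();
translate([169, -568, 0]) stool();
translate([-487, 261, 0]) stool();
translate([825, 261, 0]) stool();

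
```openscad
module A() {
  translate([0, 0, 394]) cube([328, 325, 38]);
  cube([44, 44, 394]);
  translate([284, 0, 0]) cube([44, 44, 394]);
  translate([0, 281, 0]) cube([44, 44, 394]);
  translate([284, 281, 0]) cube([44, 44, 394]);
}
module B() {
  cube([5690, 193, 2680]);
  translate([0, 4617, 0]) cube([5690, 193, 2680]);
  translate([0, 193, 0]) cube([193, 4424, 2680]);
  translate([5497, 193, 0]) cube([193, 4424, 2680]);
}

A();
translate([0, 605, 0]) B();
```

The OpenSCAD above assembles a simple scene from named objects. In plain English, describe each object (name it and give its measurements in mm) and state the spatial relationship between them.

A is a simple wooden stool: a rectangular seat 328 mm (x) by 325 mm (y), 38 mm thick, top face at z = 432 mm, on four square legs, each 44×44 mm in cross-section. The legs rest on z = 0, each flush with a corner of the seat.

B is the wall frame of a small rectangular building: four walls, each 2680 mm tall and 193 mm thick, enclosing a footprint 5690 mm (x) by 4810 mm (y) outside-to-outside, with no floor or roof. The front and back walls (the −y and +y sides) span the full width; the two side walls fit between them.

The house frame is on the floor beside the stool on its +y side.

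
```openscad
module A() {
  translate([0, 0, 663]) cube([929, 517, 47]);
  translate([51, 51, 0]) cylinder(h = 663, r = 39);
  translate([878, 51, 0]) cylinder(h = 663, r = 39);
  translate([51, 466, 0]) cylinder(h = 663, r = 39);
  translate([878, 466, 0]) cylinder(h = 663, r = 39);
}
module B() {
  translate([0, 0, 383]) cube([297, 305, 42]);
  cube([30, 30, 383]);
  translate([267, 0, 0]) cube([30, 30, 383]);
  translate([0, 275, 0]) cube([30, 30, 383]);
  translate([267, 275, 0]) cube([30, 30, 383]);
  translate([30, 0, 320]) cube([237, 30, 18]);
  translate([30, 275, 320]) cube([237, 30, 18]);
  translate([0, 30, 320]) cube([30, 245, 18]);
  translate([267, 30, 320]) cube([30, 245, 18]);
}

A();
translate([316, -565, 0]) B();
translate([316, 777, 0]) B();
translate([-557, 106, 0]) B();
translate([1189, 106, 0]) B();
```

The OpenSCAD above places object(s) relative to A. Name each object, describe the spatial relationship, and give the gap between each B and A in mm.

Each stool's nearest face is 260 mm from the table's bounding box.

A is a table. B is a stool. Four stools sit around the table at the −y, +y, −x, +x sides. The gap between each stool and the table is 260 mm.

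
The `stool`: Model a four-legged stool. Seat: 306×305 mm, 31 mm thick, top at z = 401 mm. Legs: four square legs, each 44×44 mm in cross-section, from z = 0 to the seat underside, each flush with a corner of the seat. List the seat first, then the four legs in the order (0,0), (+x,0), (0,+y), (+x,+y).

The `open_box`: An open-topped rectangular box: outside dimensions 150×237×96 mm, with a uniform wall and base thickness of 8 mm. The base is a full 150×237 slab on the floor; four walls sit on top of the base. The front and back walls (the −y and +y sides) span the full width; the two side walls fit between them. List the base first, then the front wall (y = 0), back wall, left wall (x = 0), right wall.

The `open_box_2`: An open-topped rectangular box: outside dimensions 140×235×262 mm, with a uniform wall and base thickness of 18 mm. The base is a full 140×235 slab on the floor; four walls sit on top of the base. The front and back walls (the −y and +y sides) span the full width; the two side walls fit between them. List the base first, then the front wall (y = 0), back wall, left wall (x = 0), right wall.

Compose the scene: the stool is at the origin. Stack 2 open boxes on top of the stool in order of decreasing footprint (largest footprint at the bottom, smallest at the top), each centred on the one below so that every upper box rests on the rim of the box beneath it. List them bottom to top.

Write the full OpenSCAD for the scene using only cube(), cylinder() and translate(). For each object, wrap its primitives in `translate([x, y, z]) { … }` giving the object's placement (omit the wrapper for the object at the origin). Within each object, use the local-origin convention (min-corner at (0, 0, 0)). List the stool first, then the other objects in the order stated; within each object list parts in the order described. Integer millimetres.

translate([0, 0, 370]) cube([306, 305, 31]);
cube([44, 44, 370]);
translate([262, 0, 0]) cube([44, 44, 370]);
translate([0, 261, 0]) cube([44, 44, 370]);
translate([262, 261, 0]) cube([44, 44, 370]);
translate([78, 34, 401]) {
  cube([150, 237, 8]);
  translate([0, 0, 8]) cube([150, 8, 88]);
  translate([0, 229, 8]) cube([150, 8, 88]);
  translate([0, 8, 8]) cube([8, 221, 88]);
  translate([142, 8, 8]) cube([8, 221, 88]);
}
translate([83, 35, 497]) {
  cube([140, 235, 18]);
  translate([0, 0, 18]) cube([140, 18, 244]);
  translate([0, 217, 18]) cube([140, 18, 244]);
  translate([0, 18, 18]) cube([18, 199, 244]);
  translate([122, 18, 18]) cube([18, 199, 244]);
}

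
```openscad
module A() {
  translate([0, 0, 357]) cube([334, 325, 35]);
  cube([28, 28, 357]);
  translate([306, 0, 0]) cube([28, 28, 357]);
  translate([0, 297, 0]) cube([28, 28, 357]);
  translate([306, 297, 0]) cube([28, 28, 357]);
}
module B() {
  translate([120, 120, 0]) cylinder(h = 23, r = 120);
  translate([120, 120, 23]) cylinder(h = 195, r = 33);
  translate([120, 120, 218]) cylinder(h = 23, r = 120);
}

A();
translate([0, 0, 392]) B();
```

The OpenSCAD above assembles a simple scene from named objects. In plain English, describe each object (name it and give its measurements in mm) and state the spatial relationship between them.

A is a four-legged stool. The seat is 334×325 mm, 35 mm thick, top at z = 392 mm. It stands on four square legs, each 28×28 mm in cross-section, from z = 0 to the seat underside, each flush with a corner of the seat.

B is a spool: two coaxial disc flanges of radius 120 mm and thickness 23 mm, joined by a core cylinder of radius 33 mm and height 195 mm. The lower flange rests on z = 0 and the three cylinders share a vertical axis.

The spool is on top of the stool.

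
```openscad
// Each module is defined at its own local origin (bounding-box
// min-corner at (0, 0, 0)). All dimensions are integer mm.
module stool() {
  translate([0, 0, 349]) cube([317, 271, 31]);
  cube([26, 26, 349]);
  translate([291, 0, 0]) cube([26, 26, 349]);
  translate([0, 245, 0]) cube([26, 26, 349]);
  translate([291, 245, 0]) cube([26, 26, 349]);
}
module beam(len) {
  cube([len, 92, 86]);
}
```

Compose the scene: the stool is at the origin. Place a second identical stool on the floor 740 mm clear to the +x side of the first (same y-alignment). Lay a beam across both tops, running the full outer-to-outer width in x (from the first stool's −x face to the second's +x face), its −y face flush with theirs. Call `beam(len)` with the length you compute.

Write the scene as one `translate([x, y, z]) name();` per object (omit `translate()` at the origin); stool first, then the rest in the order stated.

stool();
translate([1057, 0, 0]) stool();
translate([0, 0, 380]) beam(1374);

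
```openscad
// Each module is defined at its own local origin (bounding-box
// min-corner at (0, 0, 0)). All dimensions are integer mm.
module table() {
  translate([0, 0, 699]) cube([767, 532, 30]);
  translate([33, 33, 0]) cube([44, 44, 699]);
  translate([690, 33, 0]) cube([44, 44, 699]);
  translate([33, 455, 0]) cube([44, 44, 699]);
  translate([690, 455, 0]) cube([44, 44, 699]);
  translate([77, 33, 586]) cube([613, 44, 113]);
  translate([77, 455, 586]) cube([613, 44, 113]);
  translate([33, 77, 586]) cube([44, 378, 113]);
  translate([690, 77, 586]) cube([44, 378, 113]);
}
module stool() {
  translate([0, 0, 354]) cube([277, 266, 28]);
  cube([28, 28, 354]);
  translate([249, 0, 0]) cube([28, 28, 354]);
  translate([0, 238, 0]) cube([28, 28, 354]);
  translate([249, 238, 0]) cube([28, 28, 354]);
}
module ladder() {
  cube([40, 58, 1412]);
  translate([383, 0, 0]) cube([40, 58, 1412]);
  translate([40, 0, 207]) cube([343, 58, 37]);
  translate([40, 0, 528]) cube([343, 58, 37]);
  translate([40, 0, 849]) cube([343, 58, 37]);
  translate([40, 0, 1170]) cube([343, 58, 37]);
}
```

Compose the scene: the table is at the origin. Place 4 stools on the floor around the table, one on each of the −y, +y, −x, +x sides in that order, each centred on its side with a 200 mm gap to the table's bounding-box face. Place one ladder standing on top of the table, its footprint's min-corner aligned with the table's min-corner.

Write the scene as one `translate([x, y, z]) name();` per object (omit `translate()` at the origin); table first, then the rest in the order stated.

table();
translate([245, -466, 0]) stool();
translate([245, 732, 0]) stool();
translate([-477, 133, 0]) stool();
translate([967, 133, 0]) stool();
translate([0, 0, 729]) ladder();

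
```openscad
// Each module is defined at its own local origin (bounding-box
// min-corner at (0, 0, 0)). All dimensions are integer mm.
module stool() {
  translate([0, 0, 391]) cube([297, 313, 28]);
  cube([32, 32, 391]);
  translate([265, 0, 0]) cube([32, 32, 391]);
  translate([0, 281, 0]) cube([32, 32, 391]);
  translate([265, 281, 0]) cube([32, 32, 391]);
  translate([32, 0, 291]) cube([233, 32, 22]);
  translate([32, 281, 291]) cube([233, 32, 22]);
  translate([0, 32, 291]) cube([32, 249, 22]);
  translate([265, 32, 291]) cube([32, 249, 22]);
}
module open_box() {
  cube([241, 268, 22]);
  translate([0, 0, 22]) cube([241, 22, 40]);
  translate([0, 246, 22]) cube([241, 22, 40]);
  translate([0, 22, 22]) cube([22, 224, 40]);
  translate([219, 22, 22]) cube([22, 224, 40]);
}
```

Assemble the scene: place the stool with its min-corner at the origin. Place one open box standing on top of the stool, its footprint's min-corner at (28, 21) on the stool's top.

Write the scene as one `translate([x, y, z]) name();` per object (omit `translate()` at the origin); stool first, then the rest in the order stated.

stool();
translate([28, 21, 419]) open_box();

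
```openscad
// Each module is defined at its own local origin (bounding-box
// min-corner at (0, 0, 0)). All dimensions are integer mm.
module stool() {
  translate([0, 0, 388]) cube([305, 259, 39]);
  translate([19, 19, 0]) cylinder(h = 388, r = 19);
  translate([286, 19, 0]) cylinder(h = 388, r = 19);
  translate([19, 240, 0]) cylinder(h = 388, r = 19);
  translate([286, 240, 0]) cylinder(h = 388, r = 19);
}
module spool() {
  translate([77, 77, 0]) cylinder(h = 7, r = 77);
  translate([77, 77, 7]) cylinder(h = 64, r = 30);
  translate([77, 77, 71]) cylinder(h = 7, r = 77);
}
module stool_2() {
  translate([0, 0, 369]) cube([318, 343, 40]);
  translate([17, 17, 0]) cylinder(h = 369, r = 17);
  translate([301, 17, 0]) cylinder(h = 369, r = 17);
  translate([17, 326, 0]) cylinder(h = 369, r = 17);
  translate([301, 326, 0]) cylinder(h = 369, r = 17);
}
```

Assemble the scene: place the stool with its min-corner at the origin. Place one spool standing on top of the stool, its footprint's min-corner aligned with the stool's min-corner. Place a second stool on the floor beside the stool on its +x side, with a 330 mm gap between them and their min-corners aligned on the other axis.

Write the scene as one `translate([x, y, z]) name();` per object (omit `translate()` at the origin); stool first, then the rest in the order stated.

stool();
translate([0, 0, 427]) spool();
translate([635, 0, 0]) stool_2();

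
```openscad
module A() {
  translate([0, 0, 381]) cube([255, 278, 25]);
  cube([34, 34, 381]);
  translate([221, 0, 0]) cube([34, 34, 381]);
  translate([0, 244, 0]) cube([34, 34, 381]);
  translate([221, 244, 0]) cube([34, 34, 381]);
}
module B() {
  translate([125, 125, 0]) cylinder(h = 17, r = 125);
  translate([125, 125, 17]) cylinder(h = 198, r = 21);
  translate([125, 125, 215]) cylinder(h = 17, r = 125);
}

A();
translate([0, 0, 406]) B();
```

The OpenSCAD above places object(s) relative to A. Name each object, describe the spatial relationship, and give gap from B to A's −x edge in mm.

A is a stool. B is a spool. The spool is on top of the stool. The gap from the spool to the stool's −x edge is 0 mm.

The spool's min-x is at 0; the stool's min-x is 0; gap = 0 mm.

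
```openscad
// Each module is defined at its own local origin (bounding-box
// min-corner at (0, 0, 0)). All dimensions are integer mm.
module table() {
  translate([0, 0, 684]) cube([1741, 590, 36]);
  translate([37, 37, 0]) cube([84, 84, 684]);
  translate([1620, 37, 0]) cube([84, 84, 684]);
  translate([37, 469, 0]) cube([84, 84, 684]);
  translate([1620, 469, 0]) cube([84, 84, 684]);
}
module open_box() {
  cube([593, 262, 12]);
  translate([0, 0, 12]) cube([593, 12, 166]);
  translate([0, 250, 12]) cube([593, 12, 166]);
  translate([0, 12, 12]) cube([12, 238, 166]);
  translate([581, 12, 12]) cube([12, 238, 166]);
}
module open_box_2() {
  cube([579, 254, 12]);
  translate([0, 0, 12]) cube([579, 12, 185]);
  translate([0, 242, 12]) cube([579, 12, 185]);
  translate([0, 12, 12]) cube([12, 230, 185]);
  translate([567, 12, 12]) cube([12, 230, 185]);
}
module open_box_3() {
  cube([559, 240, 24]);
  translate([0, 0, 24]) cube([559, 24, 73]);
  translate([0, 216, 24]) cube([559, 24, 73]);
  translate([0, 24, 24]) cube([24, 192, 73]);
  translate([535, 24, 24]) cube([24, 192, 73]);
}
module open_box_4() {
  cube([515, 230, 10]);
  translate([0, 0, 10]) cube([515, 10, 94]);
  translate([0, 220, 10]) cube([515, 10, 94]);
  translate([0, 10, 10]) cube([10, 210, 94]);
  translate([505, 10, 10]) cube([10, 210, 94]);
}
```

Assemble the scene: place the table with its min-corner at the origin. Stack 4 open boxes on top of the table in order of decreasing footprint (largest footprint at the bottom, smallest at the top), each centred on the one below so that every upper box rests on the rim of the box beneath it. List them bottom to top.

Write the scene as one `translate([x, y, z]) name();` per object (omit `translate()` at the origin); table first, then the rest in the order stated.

table();
translate([574, 164, 720]) open_box();
translate([581, 168, 898]) open_box_2();
translate([591, 175, 1095]) open_box_3();
translate([613, 180, 1192]) open_box_4();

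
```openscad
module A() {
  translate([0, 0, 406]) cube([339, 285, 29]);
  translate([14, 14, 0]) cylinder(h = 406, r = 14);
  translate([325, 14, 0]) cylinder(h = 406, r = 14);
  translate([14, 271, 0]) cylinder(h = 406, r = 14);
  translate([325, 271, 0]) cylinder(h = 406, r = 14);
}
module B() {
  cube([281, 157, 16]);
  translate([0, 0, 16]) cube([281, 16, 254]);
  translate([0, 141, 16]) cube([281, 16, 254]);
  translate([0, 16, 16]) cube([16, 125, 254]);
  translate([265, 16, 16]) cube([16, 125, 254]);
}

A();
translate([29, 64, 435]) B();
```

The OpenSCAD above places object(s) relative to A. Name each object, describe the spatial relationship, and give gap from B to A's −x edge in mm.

The open box's min-x is at 29; the stool's min-x is 0; gap = 29 mm.

A is a stool. B is an open box. The open box is on top of the stool, centred. The gap from the open box to the stool's −x edge is 29 mm.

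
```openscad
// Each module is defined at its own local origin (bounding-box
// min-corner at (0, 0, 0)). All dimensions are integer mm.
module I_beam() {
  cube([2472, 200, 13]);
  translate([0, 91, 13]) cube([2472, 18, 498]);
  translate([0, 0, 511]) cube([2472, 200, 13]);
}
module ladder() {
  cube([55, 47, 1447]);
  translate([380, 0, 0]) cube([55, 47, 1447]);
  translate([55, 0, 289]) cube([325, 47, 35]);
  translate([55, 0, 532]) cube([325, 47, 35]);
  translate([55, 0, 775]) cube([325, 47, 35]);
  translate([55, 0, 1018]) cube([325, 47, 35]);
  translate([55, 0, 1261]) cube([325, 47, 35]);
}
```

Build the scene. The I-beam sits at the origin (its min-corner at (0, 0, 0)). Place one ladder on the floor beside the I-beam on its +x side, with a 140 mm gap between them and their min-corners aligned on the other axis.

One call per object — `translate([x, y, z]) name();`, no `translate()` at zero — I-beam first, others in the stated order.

I_beam();
translate([2612, 0, 0]) ladder();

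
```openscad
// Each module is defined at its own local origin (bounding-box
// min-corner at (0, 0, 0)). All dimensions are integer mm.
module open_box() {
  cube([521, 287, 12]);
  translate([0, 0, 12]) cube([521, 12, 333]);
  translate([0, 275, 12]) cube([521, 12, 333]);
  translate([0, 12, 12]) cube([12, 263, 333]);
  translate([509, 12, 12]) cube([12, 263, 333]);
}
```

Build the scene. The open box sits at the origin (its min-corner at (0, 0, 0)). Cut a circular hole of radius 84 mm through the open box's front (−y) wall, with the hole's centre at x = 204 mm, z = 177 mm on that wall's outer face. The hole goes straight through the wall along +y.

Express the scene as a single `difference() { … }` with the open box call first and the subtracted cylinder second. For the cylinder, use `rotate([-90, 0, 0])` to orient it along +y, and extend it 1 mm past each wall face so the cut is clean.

difference() {
  open_box();
  translate([204, -1, 177]) rotate([-90, 0, 0]) cylinder(h = 14, r = 84);
}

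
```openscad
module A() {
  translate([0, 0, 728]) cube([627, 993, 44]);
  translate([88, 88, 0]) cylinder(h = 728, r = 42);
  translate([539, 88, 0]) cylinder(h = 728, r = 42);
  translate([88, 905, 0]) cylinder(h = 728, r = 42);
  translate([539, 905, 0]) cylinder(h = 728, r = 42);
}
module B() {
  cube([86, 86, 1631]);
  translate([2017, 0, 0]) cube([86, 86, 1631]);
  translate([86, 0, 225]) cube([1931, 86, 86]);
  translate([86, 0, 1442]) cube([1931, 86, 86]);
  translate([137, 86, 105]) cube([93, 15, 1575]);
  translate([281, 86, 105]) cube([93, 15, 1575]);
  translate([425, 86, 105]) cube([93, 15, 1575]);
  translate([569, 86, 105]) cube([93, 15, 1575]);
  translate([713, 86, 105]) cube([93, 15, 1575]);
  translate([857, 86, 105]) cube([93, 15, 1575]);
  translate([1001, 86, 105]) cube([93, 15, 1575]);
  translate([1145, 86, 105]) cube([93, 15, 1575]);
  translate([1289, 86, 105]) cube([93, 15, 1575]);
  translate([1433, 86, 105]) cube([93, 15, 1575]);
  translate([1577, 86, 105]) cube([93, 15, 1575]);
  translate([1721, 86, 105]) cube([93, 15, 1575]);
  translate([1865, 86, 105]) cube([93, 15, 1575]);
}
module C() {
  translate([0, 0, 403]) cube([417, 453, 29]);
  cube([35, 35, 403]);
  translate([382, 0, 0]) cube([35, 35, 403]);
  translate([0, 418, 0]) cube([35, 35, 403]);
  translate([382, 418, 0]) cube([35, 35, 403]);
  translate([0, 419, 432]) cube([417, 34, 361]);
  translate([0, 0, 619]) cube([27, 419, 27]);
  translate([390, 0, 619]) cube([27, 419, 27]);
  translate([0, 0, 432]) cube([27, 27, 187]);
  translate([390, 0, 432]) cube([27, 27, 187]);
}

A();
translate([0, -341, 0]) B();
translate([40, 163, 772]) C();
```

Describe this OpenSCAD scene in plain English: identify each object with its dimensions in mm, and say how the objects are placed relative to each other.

A is a table: top 627 mm (x) × 993 mm (y), 44 mm thick, upper face at z = 772 mm, on four round legs of 84 mm diameter, each leg's bounding box inset 46 mm from the nearest pair of top edges, running from z = 0 to the bottom of the top.

B is a fence section. Two 86×86 mm posts, 1631 mm tall, stand on the floor with a clear span of 1931 mm between their inner faces. Two horizontal rails of 86×86 mm section span the gap between the posts with their undersides at z = 225 mm and z = 1442 mm, flush with the posts' −y face. 13 pickets, each 93 mm wide, 15 mm thick and 1575 mm tall, are fixed to the +y face of the rails with their bottoms at z = 105 mm, evenly spaced across the span with equal gaps (rounded down to the nearest mm) at the −x end and between each pair — any rounding remainder accumulates at the +x end.

C is a chair: 417×453 mm seat, 29 mm thick, top at z = 432 mm, on four 35 mm square corner legs flush with the seat edges. A 34 mm thick backrest slab spans the full seat width, extending 361 mm above the seat top, its back face flush with the seat's +y edge. Two armrests of 27×27 mm section run along each side from the seat's front edge to the front of the backrest, top faces 214 mm above the seat top and outer faces flush with the seat's x-edges; a 27×27 mm post under the front of each armrest stands on the seat at the front corner.

The fence section is on the floor beside the table on its −y side. The chair is on top of the table.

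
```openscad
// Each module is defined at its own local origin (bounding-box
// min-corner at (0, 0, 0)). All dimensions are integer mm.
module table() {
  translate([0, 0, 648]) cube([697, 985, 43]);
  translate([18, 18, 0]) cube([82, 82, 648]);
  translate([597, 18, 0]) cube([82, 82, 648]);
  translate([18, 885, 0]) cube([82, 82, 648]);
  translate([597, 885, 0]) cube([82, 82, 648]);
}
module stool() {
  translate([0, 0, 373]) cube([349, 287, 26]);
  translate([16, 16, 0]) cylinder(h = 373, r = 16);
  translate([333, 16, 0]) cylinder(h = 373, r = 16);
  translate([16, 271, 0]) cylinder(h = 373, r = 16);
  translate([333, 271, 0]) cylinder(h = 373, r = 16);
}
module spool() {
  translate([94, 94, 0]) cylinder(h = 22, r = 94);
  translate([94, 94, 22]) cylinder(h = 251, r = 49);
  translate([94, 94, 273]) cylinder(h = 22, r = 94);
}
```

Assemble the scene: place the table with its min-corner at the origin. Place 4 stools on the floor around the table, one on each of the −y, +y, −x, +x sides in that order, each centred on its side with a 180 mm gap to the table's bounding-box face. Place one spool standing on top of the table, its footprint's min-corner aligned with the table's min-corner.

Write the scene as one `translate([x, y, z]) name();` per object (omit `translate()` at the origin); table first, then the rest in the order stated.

table();
translate([174, -467, 0]) stool();
translate([174, 1165, 0]) stool();
translate([-529, 349, 0]) stool();
translate([877, 349, 0]) stool();
translate([0, 0, 691]) spool();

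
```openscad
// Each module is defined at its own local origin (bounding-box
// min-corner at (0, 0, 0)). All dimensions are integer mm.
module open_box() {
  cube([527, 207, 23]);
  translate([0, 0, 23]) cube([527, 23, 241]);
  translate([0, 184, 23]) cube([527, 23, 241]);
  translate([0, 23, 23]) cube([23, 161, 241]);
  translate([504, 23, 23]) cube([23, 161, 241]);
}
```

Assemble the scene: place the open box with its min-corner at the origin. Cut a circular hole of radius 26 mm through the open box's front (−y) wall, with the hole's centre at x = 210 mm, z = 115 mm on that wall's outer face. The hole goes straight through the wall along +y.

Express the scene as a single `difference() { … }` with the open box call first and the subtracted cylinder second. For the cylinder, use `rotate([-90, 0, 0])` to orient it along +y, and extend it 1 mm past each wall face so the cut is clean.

difference() {
  open_box();
  translate([210, -1, 115]) rotate([-90, 0, 0]) cylinder(h = 25, r = 26);
}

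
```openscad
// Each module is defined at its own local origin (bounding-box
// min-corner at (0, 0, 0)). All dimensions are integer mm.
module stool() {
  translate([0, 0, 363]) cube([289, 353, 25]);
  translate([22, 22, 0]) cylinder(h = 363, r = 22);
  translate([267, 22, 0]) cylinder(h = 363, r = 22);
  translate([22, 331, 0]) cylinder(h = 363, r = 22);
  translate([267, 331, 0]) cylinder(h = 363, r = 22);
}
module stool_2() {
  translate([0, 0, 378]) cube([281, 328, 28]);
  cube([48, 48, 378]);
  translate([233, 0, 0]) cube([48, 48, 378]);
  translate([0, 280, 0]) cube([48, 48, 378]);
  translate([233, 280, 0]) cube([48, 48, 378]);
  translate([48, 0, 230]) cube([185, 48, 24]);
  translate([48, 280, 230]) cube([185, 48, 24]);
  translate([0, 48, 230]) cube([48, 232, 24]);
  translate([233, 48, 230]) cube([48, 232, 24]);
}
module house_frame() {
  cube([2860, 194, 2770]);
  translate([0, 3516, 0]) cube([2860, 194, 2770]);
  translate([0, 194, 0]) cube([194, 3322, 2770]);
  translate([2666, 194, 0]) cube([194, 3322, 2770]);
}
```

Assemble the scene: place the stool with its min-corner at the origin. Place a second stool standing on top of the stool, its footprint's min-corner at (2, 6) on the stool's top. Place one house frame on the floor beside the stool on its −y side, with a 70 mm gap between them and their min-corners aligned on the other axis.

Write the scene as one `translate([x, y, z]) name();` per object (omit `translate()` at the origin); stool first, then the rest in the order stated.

stool();
translate([2, 6, 388]) stool_2();
translate([0, -3780, 0]) house_frame();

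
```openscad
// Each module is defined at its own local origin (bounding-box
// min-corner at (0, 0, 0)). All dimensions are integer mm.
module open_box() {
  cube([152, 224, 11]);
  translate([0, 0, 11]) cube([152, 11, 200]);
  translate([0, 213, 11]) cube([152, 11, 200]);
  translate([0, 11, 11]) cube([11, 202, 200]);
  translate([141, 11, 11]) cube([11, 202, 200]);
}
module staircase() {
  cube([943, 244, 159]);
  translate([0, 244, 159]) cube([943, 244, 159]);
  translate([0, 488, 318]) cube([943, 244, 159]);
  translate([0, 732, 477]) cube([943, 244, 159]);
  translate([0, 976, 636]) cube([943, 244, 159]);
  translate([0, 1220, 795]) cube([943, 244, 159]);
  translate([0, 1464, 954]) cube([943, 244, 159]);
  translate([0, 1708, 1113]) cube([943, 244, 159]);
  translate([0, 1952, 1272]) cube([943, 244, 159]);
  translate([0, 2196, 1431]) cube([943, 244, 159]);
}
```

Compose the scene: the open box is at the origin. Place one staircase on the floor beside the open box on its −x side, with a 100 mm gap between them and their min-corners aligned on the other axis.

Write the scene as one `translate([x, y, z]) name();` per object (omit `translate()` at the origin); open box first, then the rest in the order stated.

open_box();
translate([-1043, 0, 0]) staircase();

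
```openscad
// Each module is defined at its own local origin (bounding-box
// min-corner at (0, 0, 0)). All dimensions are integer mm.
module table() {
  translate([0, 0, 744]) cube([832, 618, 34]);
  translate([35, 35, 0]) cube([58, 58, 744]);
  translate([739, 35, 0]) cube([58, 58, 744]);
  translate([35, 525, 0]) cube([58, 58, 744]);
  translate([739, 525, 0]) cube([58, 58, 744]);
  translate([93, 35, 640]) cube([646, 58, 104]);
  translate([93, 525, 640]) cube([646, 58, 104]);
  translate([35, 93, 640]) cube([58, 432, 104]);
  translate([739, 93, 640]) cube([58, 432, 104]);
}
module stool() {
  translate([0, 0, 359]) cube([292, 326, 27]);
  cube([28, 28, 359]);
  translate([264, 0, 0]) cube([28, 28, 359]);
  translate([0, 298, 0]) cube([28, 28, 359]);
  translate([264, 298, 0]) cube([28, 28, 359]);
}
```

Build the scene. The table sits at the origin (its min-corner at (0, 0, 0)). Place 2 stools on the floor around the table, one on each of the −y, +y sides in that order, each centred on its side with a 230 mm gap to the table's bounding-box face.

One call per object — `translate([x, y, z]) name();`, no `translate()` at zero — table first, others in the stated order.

table();
translate([270, -556, 0]) stool();
translate([270, 848, 0]) stool();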